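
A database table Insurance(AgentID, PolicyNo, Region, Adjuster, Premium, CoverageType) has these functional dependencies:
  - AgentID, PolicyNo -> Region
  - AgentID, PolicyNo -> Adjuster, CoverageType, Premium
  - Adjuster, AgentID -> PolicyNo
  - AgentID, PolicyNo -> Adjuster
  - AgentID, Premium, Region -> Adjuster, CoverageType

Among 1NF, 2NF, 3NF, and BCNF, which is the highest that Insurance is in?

BCNF

Candidate keys: {Adjuster, AgentID}, {AgentID, PolicyNo}, {AgentID, Premium, Region}. Prime attributes: {Adjuster, AgentID, PolicyNo, Premium, Region}.
Every FD has a superkey on the left, so the relation is in BCNF.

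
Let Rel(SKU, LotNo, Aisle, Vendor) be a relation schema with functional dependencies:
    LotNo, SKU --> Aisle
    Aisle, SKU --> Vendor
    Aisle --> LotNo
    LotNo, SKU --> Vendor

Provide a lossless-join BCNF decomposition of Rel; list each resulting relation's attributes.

{Aisle, LotNo}; {Aisle, SKU, Vendor}

Candidate keys of the original relation: {Aisle, SKU}, {LotNo, SKU}.
Within {Aisle, LotNo, SKU, Vendor}: {Aisle}⁺ ∩ {Aisle, LotNo, SKU, Vendor} = {Aisle, LotNo}, not the whole set, so Aisle --> LotNo violates BCNF; decompose into {Aisle, LotNo} and {Aisle, SKU, Vendor}.
{Aisle, LotNo}: every determinant is a superkey — BCNF.
{Aisle, SKU, Vendor}: every determinant is a superkey — BCNF.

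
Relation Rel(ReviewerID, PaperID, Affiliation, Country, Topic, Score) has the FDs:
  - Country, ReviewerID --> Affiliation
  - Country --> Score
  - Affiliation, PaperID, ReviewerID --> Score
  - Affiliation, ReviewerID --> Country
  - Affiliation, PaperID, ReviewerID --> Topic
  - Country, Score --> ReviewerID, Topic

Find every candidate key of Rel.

{Affiliation, PaperID, ReviewerID}, {Country, PaperID}

No FD produces {PaperID}, so it must be in every candidate key.
{Country, PaperID} is a candidate key since {Country, PaperID}⁺ = {Affiliation, Country, PaperID, ReviewerID, Score, Topic} covers every attribute.
{Affiliation, PaperID, ReviewerID} is a candidate key since {Affiliation, PaperID, ReviewerID}⁺ = {Affiliation, Country, PaperID, ReviewerID, Score, Topic} covers every attribute.
No proper subset of any of these is a key, and no other minimal superkey exists.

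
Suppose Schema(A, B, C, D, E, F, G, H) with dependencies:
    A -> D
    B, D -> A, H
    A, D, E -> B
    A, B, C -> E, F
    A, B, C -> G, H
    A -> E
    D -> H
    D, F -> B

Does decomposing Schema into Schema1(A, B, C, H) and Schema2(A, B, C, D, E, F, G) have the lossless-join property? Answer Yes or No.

Schema1 ∩ Schema2 = {A, B, C}; its closure under F is {A, B, C, D, E, F, G, H}.
Since Schema1 ⊆ {A, B, C, D, E, F, G, H}, the intersection is a superkey of Schema1; the decomposition is lossless.

Yes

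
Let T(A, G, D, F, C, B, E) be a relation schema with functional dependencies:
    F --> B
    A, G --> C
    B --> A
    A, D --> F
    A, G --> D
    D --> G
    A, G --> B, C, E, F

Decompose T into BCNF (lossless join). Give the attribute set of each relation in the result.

{A, B}; {B, F}; {C, D, E, F}; {D, G}

Candidate keys of the original relation: {A, D}, {A, G}, {B, D}, {B, G}, {D, F}, {F, G}.
{A, B, C, D, E, F, G}: {F} determines {A, B, F} here but is not a superkey — split on F --> A, B, giving {A, B, F} and {C, D, E, F, G}.
{A, B, F}: {B} determines {A, B} here but is not a superkey — split on B --> A, giving {A, B} and {B, F}.
{A, B} is in BCNF.
{B, F} is in BCNF.
{C, D, E, F, G}: {D} determines {D, G} here but is not a superkey — split on D --> G, giving {D, G} and {C, D, E, F}.
{D, G} is in BCNF.
{C, D, E, F} is in BCNF.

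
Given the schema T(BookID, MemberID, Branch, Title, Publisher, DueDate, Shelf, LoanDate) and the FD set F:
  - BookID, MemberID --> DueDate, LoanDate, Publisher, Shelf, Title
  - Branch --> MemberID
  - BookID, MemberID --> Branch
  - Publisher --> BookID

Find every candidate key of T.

Closure of {BookID, Branch} is {BookID, Branch, DueDate, LoanDate, MemberID, Publisher, Shelf, Title}, the whole schema; {BookID, Branch} is a candidate key.
Closure of {BookID, MemberID} is {BookID, Branch, DueDate, LoanDate, MemberID, Publisher, Shelf, Title}, the whole schema; {BookID, MemberID} is a candidate key.
Closure of {Branch, Publisher} is {BookID, Branch, DueDate, LoanDate, MemberID, Publisher, Shelf, Title}, the whole schema; {Branch, Publisher} is a candidate key.
Closure of {MemberID, Publisher} is {BookID, Branch, DueDate, LoanDate, MemberID, Publisher, Shelf, Title}, the whole schema; {MemberID, Publisher} is a candidate key.
No proper subset of any of these is a key, and no other minimal superkey exists.

{BookID, Branch}, {BookID, MemberID}, {Branch, Publisher}, {MemberID, Publisher}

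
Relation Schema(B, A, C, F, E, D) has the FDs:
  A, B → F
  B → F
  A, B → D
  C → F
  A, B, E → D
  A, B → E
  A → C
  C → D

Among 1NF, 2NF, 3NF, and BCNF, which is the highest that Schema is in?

1NF

Candidate key: {A, B}. Prime attributes: {A, B}.
B → F breaks BCNF: {B}⁺ = {B, F}, so {B} is not a superkey.
Because {F} is non-prime and the left side of B → F is not a superkey, the relation is not in 3NF.
Since {A} ⊂ {A, B} and {A}⁺ ⊇ {C, D, F} with {C, D, F} non-prime, there is a partial dependency; 2NF fails.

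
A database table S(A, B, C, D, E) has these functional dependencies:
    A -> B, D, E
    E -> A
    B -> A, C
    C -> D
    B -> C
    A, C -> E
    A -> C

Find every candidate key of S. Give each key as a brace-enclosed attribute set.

{A}, {B}, {E}

{A} is a candidate key since {A}⁺ = {A, B, C, D, E} covers every attribute.
{B} is a candidate key since {B}⁺ = {A, B, C, D, E} covers every attribute.
{E} is a candidate key since {E}⁺ = {A, B, C, D, E} covers every attribute.
These are minimal and exhaustive — every other superkey contains one of them.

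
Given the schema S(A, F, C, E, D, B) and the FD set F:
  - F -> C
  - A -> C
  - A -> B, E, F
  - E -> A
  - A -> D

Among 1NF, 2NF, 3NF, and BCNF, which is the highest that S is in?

2NF

Candidate keys: {A}, {E}. Prime attributes: {A, E}.
For F -> C we have {F}⁺ = {C, F}; {F} is not a superkey, so BCNF fails.
F -> C determines the non-prime attribute {C} from a non-superkey — 3NF is violated.
All keys have size 1, which rules out partial dependencies — 2NF is satisfied.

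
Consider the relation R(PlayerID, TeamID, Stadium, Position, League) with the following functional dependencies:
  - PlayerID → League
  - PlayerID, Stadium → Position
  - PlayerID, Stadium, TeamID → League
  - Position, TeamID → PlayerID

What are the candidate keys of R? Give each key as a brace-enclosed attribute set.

{Stadium, TeamID} never appear on the right of any FD, so every key must include all of them.
{PlayerID, Stadium, TeamID} is a candidate key since {PlayerID, Stadium, TeamID}⁺ = {League, PlayerID, Position, Stadium, TeamID} covers every attribute.
{Position, Stadium, TeamID} is a candidate key since {Position, Stadium, TeamID}⁺ = {League, PlayerID, Position, Stadium, TeamID} covers every attribute.
These are minimal and exhaustive — every other superkey contains one of them.

{PlayerID, Stadium, TeamID}, {Position, Stadium, TeamID}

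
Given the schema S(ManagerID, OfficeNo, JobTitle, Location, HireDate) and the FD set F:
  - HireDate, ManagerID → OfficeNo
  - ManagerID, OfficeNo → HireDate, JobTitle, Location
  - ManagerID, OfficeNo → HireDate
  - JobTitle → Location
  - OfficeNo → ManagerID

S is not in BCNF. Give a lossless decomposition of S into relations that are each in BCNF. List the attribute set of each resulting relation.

{HireDate, JobTitle, ManagerID, OfficeNo}; {JobTitle, Location}

Candidate keys of the original relation: {HireDate, ManagerID}, {OfficeNo}.
In {HireDate, JobTitle, Location, ManagerID, OfficeNo}, {JobTitle} is not a superkey ({JobTitle}⁺ restricted to this set is {JobTitle, Location}), so split on JobTitle → Location into {JobTitle, Location} and {HireDate, JobTitle, ManagerID, OfficeNo}.
{JobTitle, Location}: every determinant is a superkey — BCNF.
{HireDate, JobTitle, ManagerID, OfficeNo}: every determinant is a superkey — BCNF.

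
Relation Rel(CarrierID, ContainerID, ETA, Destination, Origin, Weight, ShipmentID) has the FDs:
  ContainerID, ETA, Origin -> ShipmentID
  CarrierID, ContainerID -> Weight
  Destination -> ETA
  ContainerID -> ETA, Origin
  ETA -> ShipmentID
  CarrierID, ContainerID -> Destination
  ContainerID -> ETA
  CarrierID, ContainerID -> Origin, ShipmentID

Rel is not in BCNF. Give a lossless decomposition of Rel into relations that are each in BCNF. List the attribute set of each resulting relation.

Candidate key of the original relation: {CarrierID, ContainerID}.
{CarrierID, ContainerID, Destination, ETA, Origin, ShipmentID, Weight}: {ContainerID, ETA, Origin} determines {ContainerID, ETA, Origin, ShipmentID} here but is not a superkey — split on ContainerID, ETA, Origin -> ShipmentID, giving {ContainerID, ETA, Origin, ShipmentID} and {CarrierID, ContainerID, Destination, ETA, Origin, Weight}.
{ContainerID, ETA, Origin, ShipmentID}: {ETA} determines {ETA, ShipmentID} here but is not a superkey — split on ETA -> ShipmentID, giving {ETA, ShipmentID} and {ContainerID, ETA, Origin}.
{ETA, ShipmentID}: every determinant is a superkey — BCNF.
{ContainerID, ETA, Origin}: every determinant is a superkey — BCNF.
{CarrierID, ContainerID, Destination, ETA, Origin, Weight}: {Destination} determines {Destination, ETA} here but is not a superkey — split on Destination -> ETA, giving {Destination, ETA} and {CarrierID, ContainerID, Destination, Origin, Weight}.
{Destination, ETA}: every determinant is a superkey — BCNF.
{CarrierID, ContainerID, Destination, Origin, Weight}: {ContainerID} determines {ContainerID, Origin} here but is not a superkey — split on ContainerID -> Origin, giving {ContainerID, Origin} and {CarrierID, ContainerID, Destination, Weight}.
{ContainerID, Origin}: every determinant is a superkey — BCNF.
{CarrierID, ContainerID, Destination, Weight}: every determinant is a superkey — BCNF.

{CarrierID, ContainerID, Destination, Weight}; {ContainerID, ETA, Origin}; {Destination, ETA}; {ETA, ShipmentID}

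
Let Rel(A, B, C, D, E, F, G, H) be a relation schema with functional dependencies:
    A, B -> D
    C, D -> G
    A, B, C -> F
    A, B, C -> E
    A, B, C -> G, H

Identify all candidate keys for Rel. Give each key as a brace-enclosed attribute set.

{A, B, C}

No FD produces {A, B, C}, so they must be in every candidate key.
{A, B, C} is a candidate key since {A, B, C}⁺ = {A, B, C, D, E, F, G, H} covers every attribute.
Every other attribute set either contains this one or has a smaller closure.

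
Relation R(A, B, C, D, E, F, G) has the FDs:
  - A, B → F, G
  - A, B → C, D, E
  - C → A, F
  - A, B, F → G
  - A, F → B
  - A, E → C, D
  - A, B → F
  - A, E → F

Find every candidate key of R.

{A, B}, {A, E}, {A, F}, {C}

{C}⁺ = {A, B, C, D, E, F, G} — all of the relation — so {C} is a candidate key.
{A, B}⁺ = {A, B, C, D, E, F, G} — all of the relation — so {A, B} is a candidate key.
{A, E}⁺ = {A, B, C, D, E, F, G} — all of the relation — so {A, E} is a candidate key.
{A, F}⁺ = {A, B, C, D, E, F, G} — all of the relation — so {A, F} is a candidate key.
These are minimal and exhaustive — every other superkey contains one of them.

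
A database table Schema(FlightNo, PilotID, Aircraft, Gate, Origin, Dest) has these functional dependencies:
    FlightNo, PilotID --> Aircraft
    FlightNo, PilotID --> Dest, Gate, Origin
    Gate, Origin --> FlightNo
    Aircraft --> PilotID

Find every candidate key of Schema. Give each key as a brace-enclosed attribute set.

Closure of {Aircraft, FlightNo} is {Aircraft, Dest, FlightNo, Gate, Origin, PilotID}, the whole schema; {Aircraft, FlightNo} is a candidate key.
Closure of {FlightNo, PilotID} is {Aircraft, Dest, FlightNo, Gate, Origin, PilotID}, the whole schema; {FlightNo, PilotID} is a candidate key.
Closure of {Aircraft, Gate, Origin} is {Aircraft, Dest, FlightNo, Gate, Origin, PilotID}, the whole schema; {Aircraft, Gate, Origin} is a candidate key.
Closure of {Gate, Origin, PilotID} is {Aircraft, Dest, FlightNo, Gate, Origin, PilotID}, the whole schema; {Gate, Origin, PilotID} is a candidate key.
These are minimal and exhaustive — every other superkey contains one of them.

{Aircraft, FlightNo}, {Aircraft, Gate, Origin}, {FlightNo, PilotID}, {Gate, Origin, PilotID}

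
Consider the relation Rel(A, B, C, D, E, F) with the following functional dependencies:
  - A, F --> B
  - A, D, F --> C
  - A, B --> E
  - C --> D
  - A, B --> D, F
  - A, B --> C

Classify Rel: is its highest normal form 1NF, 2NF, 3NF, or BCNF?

2NF

Candidate keys: {A, B}, {A, F}. Prime attributes: {A, B, F}.
C --> D breaks BCNF: {C}⁺ = {C, D}, so {C} is not a superkey.
C --> D determines the non-prime attribute {D} from a non-superkey — 3NF is violated.
Checking every proper subset of each key, none determines a non-prime attribute — 2NF is satisfied.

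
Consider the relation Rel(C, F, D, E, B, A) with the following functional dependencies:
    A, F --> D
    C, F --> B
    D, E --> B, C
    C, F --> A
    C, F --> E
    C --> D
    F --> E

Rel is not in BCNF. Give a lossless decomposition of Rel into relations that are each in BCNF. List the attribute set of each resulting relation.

{A, D, F}; {B, C, E}; {C, D}; {E, F}

Candidate keys of the original relation: {A, F}, {C, F}, {D, F}.
Within {A, B, C, D, E, F}: {D, E}⁺ ∩ {A, B, C, D, E, F} = {B, C, D, E}, not the whole set, so D, E --> B, C violates BCNF; decompose into {B, C, D, E} and {A, D, E, F}.
Within {B, C, D, E}: {C}⁺ ∩ {B, C, D, E} = {C, D}, not the whole set, so C --> D violates BCNF; decompose into {C, D} and {B, C, E}.
{C, D}: every determinant is a superkey — BCNF.
{B, C, E}: every determinant is a superkey — BCNF.
Within {A, D, E, F}: {F}⁺ ∩ {A, D, E, F} = {E, F}, not the whole set, so F --> E violates BCNF; decompose into {E, F} and {A, D, F}.
{E, F}: every determinant is a superkey — BCNF.
{A, D, F}: every determinant is a superkey — BCNF.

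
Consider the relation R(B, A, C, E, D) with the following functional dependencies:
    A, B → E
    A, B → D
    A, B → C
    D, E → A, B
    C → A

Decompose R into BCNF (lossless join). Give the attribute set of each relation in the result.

Candidate keys of the original relation: {A, B}, {B, C}, {D, E}.
{A, B, C, D, E}: {C} determines {A, C} here but is not a superkey — split on C → A, giving {A, C} and {B, C, D, E}.
{A, C} is in BCNF.
{B, C, D, E} is in BCNF.

{A, C}; {B, C, D, E}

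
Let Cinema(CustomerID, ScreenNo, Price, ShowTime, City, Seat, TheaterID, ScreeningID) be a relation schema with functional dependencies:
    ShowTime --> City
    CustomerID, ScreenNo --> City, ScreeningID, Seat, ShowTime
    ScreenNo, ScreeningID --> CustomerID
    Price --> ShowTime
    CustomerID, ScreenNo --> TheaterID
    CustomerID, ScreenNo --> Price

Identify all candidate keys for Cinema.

{CustomerID, ScreenNo}, {ScreenNo, ScreeningID}

Attributes never on any right-hand side: {ScreenNo} — every candidate key must contain it.
{CustomerID, ScreenNo} is a candidate key since {CustomerID, ScreenNo}⁺ = {City, CustomerID, Price, ScreenNo, ScreeningID, Seat, ShowTime, TheaterID} covers every attribute.
{ScreenNo, ScreeningID} is a candidate key since {ScreenNo, ScreeningID}⁺ = {City, CustomerID, Price, ScreenNo, ScreeningID, Seat, ShowTime, TheaterID} covers every attribute.
Any other superkey properly contains one of these, so there are no further candidate keys.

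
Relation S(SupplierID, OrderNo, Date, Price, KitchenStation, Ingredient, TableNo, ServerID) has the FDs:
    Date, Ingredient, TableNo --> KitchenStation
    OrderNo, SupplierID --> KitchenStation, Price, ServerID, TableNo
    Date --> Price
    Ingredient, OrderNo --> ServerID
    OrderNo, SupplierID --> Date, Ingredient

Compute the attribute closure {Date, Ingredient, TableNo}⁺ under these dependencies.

{Date, Ingredient, KitchenStation, Price, TableNo}

Start with {Date, Ingredient, TableNo}.
Date, Ingredient, TableNo --> KitchenStation applies; add {KitchenStation} → now {Date, Ingredient, KitchenStation, TableNo}.
Date --> Price applies; add {Price} → now {Date, Ingredient, KitchenStation, Price, TableNo}.
No further FD applies.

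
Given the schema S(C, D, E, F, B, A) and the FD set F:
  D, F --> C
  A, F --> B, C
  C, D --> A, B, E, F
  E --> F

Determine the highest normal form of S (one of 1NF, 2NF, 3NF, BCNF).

2NF

Candidate keys: {C, D}, {D, E}, {D, F}. Prime attributes: {C, D, E, F}.
A, F --> B, C breaks BCNF: {A, F}⁺ = {A, B, C, F}, so {A, F} is not a superkey.
A, F --> B, C has non-prime {B} on the right and a non-superkey on the left, so 3NF fails.
No non-prime attribute depends on a proper subset of any candidate key, so 2NF holds.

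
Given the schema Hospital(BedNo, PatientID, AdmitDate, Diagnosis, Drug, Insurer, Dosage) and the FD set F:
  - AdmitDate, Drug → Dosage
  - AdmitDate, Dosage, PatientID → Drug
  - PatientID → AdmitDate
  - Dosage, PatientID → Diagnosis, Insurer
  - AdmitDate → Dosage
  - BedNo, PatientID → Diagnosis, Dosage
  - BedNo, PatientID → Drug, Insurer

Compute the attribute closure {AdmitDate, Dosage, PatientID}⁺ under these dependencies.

Start with {AdmitDate, Dosage, PatientID}.
AdmitDate, Dosage, PatientID → Drug applies; add {Drug} → now {AdmitDate, Dosage, Drug, PatientID}.
Dosage, PatientID → Diagnosis, Insurer applies; add {Diagnosis, Insurer} → now {AdmitDate, Diagnosis, Dosage, Drug, Insurer, PatientID}.
No further FD applies.

{AdmitDate, Diagnosis, Dosage, Drug, Insurer, PatientID}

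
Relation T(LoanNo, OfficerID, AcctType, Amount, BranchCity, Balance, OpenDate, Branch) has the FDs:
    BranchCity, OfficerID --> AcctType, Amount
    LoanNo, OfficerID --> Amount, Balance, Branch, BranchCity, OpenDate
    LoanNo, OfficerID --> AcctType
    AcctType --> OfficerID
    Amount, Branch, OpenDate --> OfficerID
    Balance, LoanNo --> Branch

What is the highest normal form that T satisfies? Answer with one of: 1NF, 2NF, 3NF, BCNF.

3NF

Candidate keys: {AcctType, LoanNo}, {Amount, Balance, LoanNo, OpenDate}, {Amount, Branch, LoanNo, OpenDate}, {LoanNo, OfficerID}. Prime attributes: {AcctType, Amount, Balance, Branch, LoanNo, OfficerID, OpenDate}.
BranchCity, OfficerID --> AcctType, Amount: {BranchCity, OfficerID}⁺ = {AcctType, Amount, BranchCity, OfficerID}, which is not all of the attributes, so the left side is not a superkey — BCNF is violated.
Since {AcctType, Amount} ⊆ prime attributes and every other non-superkey FD also has a prime right side, the schema is in 3NF.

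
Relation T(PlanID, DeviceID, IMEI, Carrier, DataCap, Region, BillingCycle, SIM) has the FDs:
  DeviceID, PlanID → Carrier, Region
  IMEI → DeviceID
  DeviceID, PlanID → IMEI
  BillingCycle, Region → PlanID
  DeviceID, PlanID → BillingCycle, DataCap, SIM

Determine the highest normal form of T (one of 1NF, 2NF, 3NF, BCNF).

Candidate keys: {BillingCycle, DeviceID, Region}, {BillingCycle, IMEI, Region}, {DeviceID, PlanID}, {IMEI, PlanID}. Prime attributes: {BillingCycle, DeviceID, IMEI, PlanID, Region}.
IMEI → DeviceID: {IMEI}⁺ = {DeviceID, IMEI}, which is not all of the attributes, so the left side is not a superkey — BCNF is violated.
Since {DeviceID} ⊆ prime attributes and every other non-superkey FD also has a prime right side, the schema is in 3NF.

3NF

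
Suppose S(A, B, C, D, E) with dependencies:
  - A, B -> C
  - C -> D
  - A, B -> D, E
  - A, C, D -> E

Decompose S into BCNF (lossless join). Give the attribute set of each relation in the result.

{A, B, C}; {A, C, E}; {C, D}

Candidate key of the original relation: {A, B}.
{A, B, C, D, E}: {C} determines {C, D} here but is not a superkey — split on C -> D, giving {C, D} and {A, B, C, E}.
{C, D} has no BCNF violation.
{A, B, C, E}: {A, C} determines {A, C, E} here but is not a superkey — split on A, C -> E, giving {A, C, E} and {A, B, C}.
{A, C, E} has no BCNF violation.
{A, B, C} has no BCNF violation.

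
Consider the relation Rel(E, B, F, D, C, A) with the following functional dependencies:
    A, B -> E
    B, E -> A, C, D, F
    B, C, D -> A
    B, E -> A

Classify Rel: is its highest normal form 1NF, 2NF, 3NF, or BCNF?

Candidate keys: {A, B}, {B, C, D}, {B, E}. Prime attributes: {A, B, C, D, E}.
Each dependency's left side is a superkey — BCNF holds.

BCNF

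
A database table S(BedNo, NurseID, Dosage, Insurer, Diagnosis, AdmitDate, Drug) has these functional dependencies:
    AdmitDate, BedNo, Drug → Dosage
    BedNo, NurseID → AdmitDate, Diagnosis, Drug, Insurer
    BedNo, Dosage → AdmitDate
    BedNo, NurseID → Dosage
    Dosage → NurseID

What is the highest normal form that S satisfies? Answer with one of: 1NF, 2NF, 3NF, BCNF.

3NF

Candidate keys: {AdmitDate, BedNo, Drug}, {BedNo, Dosage}, {BedNo, NurseID}. Prime attributes: {AdmitDate, BedNo, Dosage, Drug, NurseID}.
Dosage → NurseID breaks BCNF: {Dosage}⁺ = {Dosage, NurseID}, so {Dosage} is not a superkey.
Its right-hand attributes {NurseID} are all prime, as are those of every other non-superkey FD — the relation is in 3NF.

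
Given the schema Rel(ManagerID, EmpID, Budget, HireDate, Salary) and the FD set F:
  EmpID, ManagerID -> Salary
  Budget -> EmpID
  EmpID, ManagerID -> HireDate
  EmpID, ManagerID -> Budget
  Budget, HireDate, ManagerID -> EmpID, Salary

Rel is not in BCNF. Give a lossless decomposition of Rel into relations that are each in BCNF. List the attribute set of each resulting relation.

{Budget, EmpID}; {Budget, HireDate, ManagerID, Salary}

Candidate keys of the original relation: {Budget, ManagerID}, {EmpID, ManagerID}.
Within {Budget, EmpID, HireDate, ManagerID, Salary}: {Budget}⁺ ∩ {Budget, EmpID, HireDate, ManagerID, Salary} = {Budget, EmpID}, not the whole set, so Budget -> EmpID violates BCNF; decompose into {Budget, EmpID} and {Budget, HireDate, ManagerID, Salary}.
{Budget, EmpID} is in BCNF.
{Budget, HireDate, ManagerID, Salary} is in BCNF.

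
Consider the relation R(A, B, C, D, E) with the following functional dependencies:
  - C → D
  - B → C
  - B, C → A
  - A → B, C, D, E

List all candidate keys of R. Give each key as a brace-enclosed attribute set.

{A}, {B}

{A}⁺ = {A, B, C, D, E}, which is every attribute, so {A} is a candidate key.
{B}⁺ = {A, B, C, D, E}, which is every attribute, so {B} is a candidate key.
Any other superkey properly contains one of these, so there are no further candidate keys.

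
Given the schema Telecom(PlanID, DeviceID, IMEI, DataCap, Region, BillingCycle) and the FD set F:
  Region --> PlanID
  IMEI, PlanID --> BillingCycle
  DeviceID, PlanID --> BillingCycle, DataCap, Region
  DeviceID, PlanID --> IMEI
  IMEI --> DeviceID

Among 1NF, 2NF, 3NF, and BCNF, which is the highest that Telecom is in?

3NF

Candidate keys: {DeviceID, PlanID}, {DeviceID, Region}, {IMEI, PlanID}, {IMEI, Region}. Prime attributes: {DeviceID, IMEI, PlanID, Region}.
Region --> PlanID breaks BCNF: {Region}⁺ = {PlanID, Region}, so {Region} is not a superkey.
Since {PlanID} ⊆ prime attributes and every other non-superkey FD also has a prime right side, the schema is in 3NF.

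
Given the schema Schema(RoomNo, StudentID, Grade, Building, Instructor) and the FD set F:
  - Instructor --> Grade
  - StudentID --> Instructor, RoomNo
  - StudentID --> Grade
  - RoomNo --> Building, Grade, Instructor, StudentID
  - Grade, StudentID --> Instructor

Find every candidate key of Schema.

Closure of {RoomNo} is {Building, Grade, Instructor, RoomNo, StudentID}, the whole schema; {RoomNo} is a candidate key.
Closure of {StudentID} is {Building, Grade, Instructor, RoomNo, StudentID}, the whole schema; {StudentID} is a candidate key.
No proper subset of any of these is a key, and no other minimal superkey exists.

{RoomNo}, {StudentID}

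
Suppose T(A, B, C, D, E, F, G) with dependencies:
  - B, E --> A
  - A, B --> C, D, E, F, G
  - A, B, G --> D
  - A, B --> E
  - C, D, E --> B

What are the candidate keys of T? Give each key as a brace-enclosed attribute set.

{A, B}⁺ = {A, B, C, D, E, F, G}, which is every attribute, so {A, B} is a candidate key.
{B, E}⁺ = {A, B, C, D, E, F, G}, which is every attribute, so {B, E} is a candidate key.
{C, D, E}⁺ = {A, B, C, D, E, F, G}, which is every attribute, so {C, D, E} is a candidate key.
No proper subset of any of these is a key, and no other minimal superkey exists.

{A, B}, {B, E}, {C, D, E}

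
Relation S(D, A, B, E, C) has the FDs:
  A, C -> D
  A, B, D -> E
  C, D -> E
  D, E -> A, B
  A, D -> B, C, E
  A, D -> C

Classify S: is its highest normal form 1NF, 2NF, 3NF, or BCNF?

Candidate keys: {A, C}, {A, D}, {C, D}, {D, E}. Prime attributes: {A, C, D, E}.
Each dependency's left side is a superkey — BCNF holds.

BCNF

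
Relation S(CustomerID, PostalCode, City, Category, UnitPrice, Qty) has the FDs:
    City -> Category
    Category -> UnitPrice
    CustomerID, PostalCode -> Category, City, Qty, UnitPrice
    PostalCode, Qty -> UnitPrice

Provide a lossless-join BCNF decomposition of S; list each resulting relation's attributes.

Candidate key of the original relation: {CustomerID, PostalCode}.
Within {Category, City, CustomerID, PostalCode, Qty, UnitPrice}: {City}⁺ ∩ {Category, City, CustomerID, PostalCode, Qty, UnitPrice} = {Category, City, UnitPrice}, not the whole set, so City -> Category, UnitPrice violates BCNF; decompose into {Category, City, UnitPrice} and {City, CustomerID, PostalCode, Qty}.
Within {Category, City, UnitPrice}: {Category}⁺ ∩ {Category, City, UnitPrice} = {Category, UnitPrice}, not the whole set, so Category -> UnitPrice violates BCNF; decompose into {Category, UnitPrice} and {Category, City}.
{Category, UnitPrice} has no BCNF violation.
{Category, City} has no BCNF violation.
{City, CustomerID, PostalCode, Qty} has no BCNF violation.

{Category, City}; {Category, UnitPrice}; {City, CustomerID, PostalCode, Qty}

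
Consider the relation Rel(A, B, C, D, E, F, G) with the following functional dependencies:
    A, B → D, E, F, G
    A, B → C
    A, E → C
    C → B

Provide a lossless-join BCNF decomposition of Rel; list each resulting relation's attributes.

Candidate keys of the original relation: {A, B}, {A, C}, {A, E}.
In {A, B, C, D, E, F, G}, {C} is not a superkey ({C}⁺ restricted to this set is {B, C}), so split on C → B into {B, C} and {A, C, D, E, F, G}.
{B, C} has no BCNF violation.
{A, C, D, E, F, G} has no BCNF violation.

{A, C, D, E, F, G}; {B, C}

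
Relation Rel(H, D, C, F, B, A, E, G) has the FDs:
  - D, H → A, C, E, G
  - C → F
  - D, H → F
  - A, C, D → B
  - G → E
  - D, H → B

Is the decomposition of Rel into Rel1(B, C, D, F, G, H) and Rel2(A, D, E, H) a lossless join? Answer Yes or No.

Rel1 ∩ Rel2 = {D, H}; its closure under F is {A, B, C, D, E, F, G, H}.
This includes all of Rel1, so the common attributes are a superkey of Rel1 — the join is lossless.

Yes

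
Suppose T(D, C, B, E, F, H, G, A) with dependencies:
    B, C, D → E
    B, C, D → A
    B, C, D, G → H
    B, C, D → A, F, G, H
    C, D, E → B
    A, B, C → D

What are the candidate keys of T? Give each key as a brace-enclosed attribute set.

{A, B, C}, {B, C, D}, {C, D, E}

No FD produces {C}, so it must be in every candidate key.
{A, B, C}⁺ = {A, B, C, D, E, F, G, H}, which is every attribute, so {A, B, C} is a candidate key.
{B, C, D}⁺ = {A, B, C, D, E, F, G, H}, which is every attribute, so {B, C, D} is a candidate key.
{C, D, E}⁺ = {A, B, C, D, E, F, G, H}, which is every attribute, so {C, D, E} is a candidate key.
No proper subset of any of these is a key, and no other minimal superkey exists.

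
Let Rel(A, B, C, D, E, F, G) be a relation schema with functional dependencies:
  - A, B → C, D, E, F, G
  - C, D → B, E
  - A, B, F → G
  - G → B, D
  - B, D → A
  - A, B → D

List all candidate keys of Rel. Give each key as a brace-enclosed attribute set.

{A, B}, {B, D}, {C, D}, {G}

{G}⁺ = {A, B, C, D, E, F, G} — all of the relation — so {G} is a candidate key.
{A, B}⁺ = {A, B, C, D, E, F, G} — all of the relation — so {A, B} is a candidate key.
{B, D}⁺ = {A, B, C, D, E, F, G} — all of the relation — so {B, D} is a candidate key.
{C, D}⁺ = {A, B, C, D, E, F, G} — all of the relation — so {C, D} is a candidate key.
Any other superkey properly contains one of these, so there are no further candidate keys.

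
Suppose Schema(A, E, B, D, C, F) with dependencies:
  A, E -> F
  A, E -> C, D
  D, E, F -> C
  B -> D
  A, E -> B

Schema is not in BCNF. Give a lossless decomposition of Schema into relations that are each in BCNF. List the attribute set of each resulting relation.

{A, B, E, F}; {B, D}; {C, D, E, F}

Candidate key of the original relation: {A, E}.
In {A, B, C, D, E, F}, {D, E, F} is not a superkey ({D, E, F}⁺ restricted to this set is {C, D, E, F}), so split on D, E, F -> C into {C, D, E, F} and {A, B, D, E, F}.
{C, D, E, F} is in BCNF.
In {A, B, D, E, F}, {B} is not a superkey ({B}⁺ restricted to this set is {B, D}), so split on B -> D into {B, D} and {A, B, E, F}.
{B, D} is in BCNF.
{A, B, E, F} is in BCNF.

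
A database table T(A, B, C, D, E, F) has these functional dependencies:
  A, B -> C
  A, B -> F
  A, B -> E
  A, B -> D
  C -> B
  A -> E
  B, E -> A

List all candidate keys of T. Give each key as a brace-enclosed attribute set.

Closure of {A, B} is {A, B, C, D, E, F}, the whole schema; {A, B} is a candidate key.
Closure of {A, C} is {A, B, C, D, E, F}, the whole schema; {A, C} is a candidate key.
Closure of {B, E} is {A, B, C, D, E, F}, the whole schema; {B, E} is a candidate key.
Closure of {C, E} is {A, B, C, D, E, F}, the whole schema; {C, E} is a candidate key.
Any other superkey properly contains one of these, so there are no further candidate keys.

{A, B}, {A, C}, {B, E}, {C, E}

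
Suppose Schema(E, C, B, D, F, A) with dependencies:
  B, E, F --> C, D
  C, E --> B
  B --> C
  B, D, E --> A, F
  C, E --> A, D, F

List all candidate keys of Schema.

{B, E}, {C, E}

Attributes never on any right-hand side: {E} — every candidate key must contain it.
Closure of {B, E} is {A, B, C, D, E, F}, the whole schema; {B, E} is a candidate key.
Closure of {C, E} is {A, B, C, D, E, F}, the whole schema; {C, E} is a candidate key.
These are minimal and exhaustive — every other superkey contains one of them.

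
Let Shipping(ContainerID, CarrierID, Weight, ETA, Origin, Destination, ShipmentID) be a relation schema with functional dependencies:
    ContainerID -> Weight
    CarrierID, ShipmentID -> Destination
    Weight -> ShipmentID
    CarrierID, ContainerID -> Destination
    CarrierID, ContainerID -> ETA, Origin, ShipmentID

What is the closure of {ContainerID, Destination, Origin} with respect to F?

Start with {ContainerID, Destination, Origin}.
ContainerID -> Weight applies; add {Weight} → now {ContainerID, Destination, Origin, Weight}.
Weight -> ShipmentID applies; add {ShipmentID} → now {ContainerID, Destination, Origin, ShipmentID, Weight}.
No further FD applies.

{ContainerID, Destination, Origin, ShipmentID, Weight}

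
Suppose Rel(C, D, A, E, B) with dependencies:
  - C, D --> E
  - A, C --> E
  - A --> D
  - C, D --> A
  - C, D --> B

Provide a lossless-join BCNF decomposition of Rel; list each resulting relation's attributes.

{A, B, C, E}; {A, D}

Candidate keys of the original relation: {A, C}, {C, D}.
In {A, B, C, D, E}, {A} is not a superkey ({A}⁺ restricted to this set is {A, D}), so split on A --> D into {A, D} and {A, B, C, E}.
{A, D} is in BCNF.
{A, B, C, E} is in BCNF.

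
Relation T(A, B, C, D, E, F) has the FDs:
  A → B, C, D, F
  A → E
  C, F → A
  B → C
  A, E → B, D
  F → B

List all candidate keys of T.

{A}, {F}

{A}⁺ = {A, B, C, D, E, F} — all of the relation — so {A} is a candidate key.
{F}⁺ = {A, B, C, D, E, F} — all of the relation — so {F} is a candidate key.
Any other superkey properly contains one of these, so there are no further candidate keys.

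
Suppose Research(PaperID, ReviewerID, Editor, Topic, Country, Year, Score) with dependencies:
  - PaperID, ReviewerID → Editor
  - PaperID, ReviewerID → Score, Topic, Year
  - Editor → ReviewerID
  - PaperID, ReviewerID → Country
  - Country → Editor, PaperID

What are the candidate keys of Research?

Closure of {Country} is {Country, Editor, PaperID, ReviewerID, Score, Topic, Year}, the whole schema; {Country} is a candidate key.
Closure of {Editor, PaperID} is {Country, Editor, PaperID, ReviewerID, Score, Topic, Year}, the whole schema; {Editor, PaperID} is a candidate key.
Closure of {PaperID, ReviewerID} is {Country, Editor, PaperID, ReviewerID, Score, Topic, Year}, the whole schema; {PaperID, ReviewerID} is a candidate key.
Any other superkey properly contains one of these, so there are no further candidate keys.

{Country}, {Editor, PaperID}, {PaperID, ReviewerID}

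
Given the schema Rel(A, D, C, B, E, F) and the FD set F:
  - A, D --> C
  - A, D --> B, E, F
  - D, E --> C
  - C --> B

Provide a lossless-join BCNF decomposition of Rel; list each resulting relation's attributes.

Candidate key of the original relation: {A, D}.
In {A, B, C, D, E, F}, {D, E} is not a superkey ({D, E}⁺ restricted to this set is {B, C, D, E}), so split on D, E --> B, C into {B, C, D, E} and {A, D, E, F}.
In {B, C, D, E}, {C} is not a superkey ({C}⁺ restricted to this set is {B, C}), so split on C --> B into {B, C} and {C, D, E}.
{B, C}: every determinant is a superkey — BCNF.
{C, D, E}: every determinant is a superkey — BCNF.
{A, D, E, F}: every determinant is a superkey — BCNF.

{A, D, E, F}; {B, C}; {C, D, E}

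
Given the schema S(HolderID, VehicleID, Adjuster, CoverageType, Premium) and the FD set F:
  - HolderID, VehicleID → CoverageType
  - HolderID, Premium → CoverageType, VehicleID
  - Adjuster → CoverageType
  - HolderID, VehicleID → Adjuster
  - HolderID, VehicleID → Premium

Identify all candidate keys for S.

{HolderID, Premium}, {HolderID, VehicleID}

{HolderID} never appears on the right of any FD, so every key must include it.
{HolderID, Premium}⁺ = {Adjuster, CoverageType, HolderID, Premium, VehicleID} — all of the relation — so {HolderID, Premium} is a candidate key.
{HolderID, VehicleID}⁺ = {Adjuster, CoverageType, HolderID, Premium, VehicleID} — all of the relation — so {HolderID, VehicleID} is a candidate key.
These are minimal and exhaustive — every other superkey contains one of them.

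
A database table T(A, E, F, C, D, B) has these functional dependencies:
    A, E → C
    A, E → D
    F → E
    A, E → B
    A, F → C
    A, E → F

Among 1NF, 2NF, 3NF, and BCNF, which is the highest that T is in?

Candidate keys: {A, E}, {A, F}. Prime attributes: {A, E, F}.
F → E: {F}⁺ = {E, F}, which is not all of the attributes, so the left side is not a superkey — BCNF is violated.
Its right-hand attributes {E} are all prime, as are those of every other non-superkey FD — the relation is in 3NF.

3NF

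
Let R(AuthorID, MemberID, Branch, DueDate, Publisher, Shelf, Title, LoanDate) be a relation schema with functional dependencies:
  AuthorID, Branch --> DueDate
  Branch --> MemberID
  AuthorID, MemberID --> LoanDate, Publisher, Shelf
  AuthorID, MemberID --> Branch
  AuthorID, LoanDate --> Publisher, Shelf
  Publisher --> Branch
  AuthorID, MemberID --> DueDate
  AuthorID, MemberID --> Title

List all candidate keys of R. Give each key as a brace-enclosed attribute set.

{AuthorID, Branch}, {AuthorID, LoanDate}, {AuthorID, MemberID}, {AuthorID, Publisher}

No FD produces {AuthorID}, so it must be in every candidate key.
{AuthorID, Branch} is a candidate key since {AuthorID, Branch}⁺ = {AuthorID, Branch, DueDate, LoanDate, MemberID, Publisher, Shelf, Title} covers every attribute.
{AuthorID, LoanDate} is a candidate key since {AuthorID, LoanDate}⁺ = {AuthorID, Branch, DueDate, LoanDate, MemberID, Publisher, Shelf, Title} covers every attribute.
{AuthorID, MemberID} is a candidate key since {AuthorID, MemberID}⁺ = {AuthorID, Branch, DueDate, LoanDate, MemberID, Publisher, Shelf, Title} covers every attribute.
{AuthorID, Publisher} is a candidate key since {AuthorID, Publisher}⁺ = {AuthorID, Branch, DueDate, LoanDate, MemberID, Publisher, Shelf, Title} covers every attribute.
No proper subset of any of these is a key, and no other minimal superkey exists.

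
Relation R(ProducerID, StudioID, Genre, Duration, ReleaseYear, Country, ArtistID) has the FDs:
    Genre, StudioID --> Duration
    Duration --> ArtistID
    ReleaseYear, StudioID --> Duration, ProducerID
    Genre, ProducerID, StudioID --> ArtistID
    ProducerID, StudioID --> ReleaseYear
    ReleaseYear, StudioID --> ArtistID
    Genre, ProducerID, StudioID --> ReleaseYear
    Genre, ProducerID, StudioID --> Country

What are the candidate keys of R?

No FD produces {Genre, StudioID}, so they must be in every candidate key.
Closure of {Genre, ProducerID, StudioID} is {ArtistID, Country, Duration, Genre, ProducerID, ReleaseYear, StudioID}, the whole schema; {Genre, ProducerID, StudioID} is a candidate key.
Closure of {Genre, ReleaseYear, StudioID} is {ArtistID, Country, Duration, Genre, ProducerID, ReleaseYear, StudioID}, the whole schema; {Genre, ReleaseYear, StudioID} is a candidate key.
Any other superkey properly contains one of these, so there are no further candidate keys.

{Genre, ProducerID, StudioID}, {Genre, ReleaseYear, StudioID}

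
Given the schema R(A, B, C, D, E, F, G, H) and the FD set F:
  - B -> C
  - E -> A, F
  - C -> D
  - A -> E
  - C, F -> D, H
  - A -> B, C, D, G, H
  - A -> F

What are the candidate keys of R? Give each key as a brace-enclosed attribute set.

{A}⁺ = {A, B, C, D, E, F, G, H}, which is every attribute, so {A} is a candidate key.
{E}⁺ = {A, B, C, D, E, F, G, H}, which is every attribute, so {E} is a candidate key.
Any other superkey properly contains one of these, so there are no further candidate keys.

{A}, {E}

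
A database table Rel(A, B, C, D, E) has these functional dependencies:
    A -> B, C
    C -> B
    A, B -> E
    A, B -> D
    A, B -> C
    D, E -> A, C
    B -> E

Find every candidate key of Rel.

{A} is a candidate key since {A}⁺ = {A, B, C, D, E} covers every attribute.
{B, D} is a candidate key since {B, D}⁺ = {A, B, C, D, E} covers every attribute.
{C, D} is a candidate key since {C, D}⁺ = {A, B, C, D, E} covers every attribute.
{D, E} is a candidate key since {D, E}⁺ = {A, B, C, D, E} covers every attribute.
These are minimal and exhaustive — every other superkey contains one of them.

{A}, {B, D}, {C, D}, {D, E}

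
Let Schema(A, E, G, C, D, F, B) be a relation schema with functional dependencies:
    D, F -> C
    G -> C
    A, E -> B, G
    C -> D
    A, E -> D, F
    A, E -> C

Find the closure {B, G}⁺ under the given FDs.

{B, C, D, G}

Start with {B, G}.
G -> C applies; add {C} → now {B, C, G}.
C -> D applies; add {D} → now {B, C, D, G}.
No further FD applies.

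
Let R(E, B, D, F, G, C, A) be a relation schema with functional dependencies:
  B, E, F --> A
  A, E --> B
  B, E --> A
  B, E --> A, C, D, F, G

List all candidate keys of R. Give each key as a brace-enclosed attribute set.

{E} never appears on the right of any FD, so every key must include it.
{A, E} is a candidate key since {A, E}⁺ = {A, B, C, D, E, F, G} covers every attribute.
{B, E} is a candidate key since {B, E}⁺ = {A, B, C, D, E, F, G} covers every attribute.
These are minimal and exhaustive — every other superkey contains one of them.

{A, E}, {B, E}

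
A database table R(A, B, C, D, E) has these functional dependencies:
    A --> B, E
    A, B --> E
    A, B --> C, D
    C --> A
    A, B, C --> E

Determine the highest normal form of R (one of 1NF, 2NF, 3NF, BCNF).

Candidate keys: {A}, {C}. Prime attributes: {A, C}.
The left-hand side of every FD is a superkey, so BCNF is satisfied.

BCNF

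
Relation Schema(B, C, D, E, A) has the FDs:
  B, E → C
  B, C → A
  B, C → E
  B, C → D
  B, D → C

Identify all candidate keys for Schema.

{B, C}, {B, D}, {B, E}

{B} never appears on the right of any FD, so every key must include it.
Closure of {B, C} is {A, B, C, D, E}, the whole schema; {B, C} is a candidate key.
Closure of {B, D} is {A, B, C, D, E}, the whole schema; {B, D} is a candidate key.
Closure of {B, E} is {A, B, C, D, E}, the whole schema; {B, E} is a candidate key.
No proper subset of any of these is a key, and no other minimal superkey exists.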